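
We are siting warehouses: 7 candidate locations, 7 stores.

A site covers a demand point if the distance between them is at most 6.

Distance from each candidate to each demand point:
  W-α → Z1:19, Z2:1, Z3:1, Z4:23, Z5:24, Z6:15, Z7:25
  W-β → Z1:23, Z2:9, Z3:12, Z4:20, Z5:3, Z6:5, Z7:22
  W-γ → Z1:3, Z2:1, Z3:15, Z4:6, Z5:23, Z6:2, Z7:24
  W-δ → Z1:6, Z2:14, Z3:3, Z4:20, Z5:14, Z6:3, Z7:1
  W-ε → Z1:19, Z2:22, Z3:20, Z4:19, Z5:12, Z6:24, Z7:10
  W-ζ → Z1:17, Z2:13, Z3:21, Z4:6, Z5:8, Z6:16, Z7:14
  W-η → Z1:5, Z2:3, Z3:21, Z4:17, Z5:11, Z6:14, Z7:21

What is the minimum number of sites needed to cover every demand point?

Coverage sets (demand points within 6 of each site):
  W-α: {Z2, Z3}
  W-β: {Z5, Z6}
  W-γ: {Z1, Z2, Z4, Z6}
  W-δ: {Z1, Z3, Z6, Z7}
  W-ε: {}
  W-ζ: {Z4}
  W-η: {Z1, Z2}
No 2 sites suffice: every size-2 union leaves at least one demand point uncovered.
But {W-β, W-γ, W-δ} covers everything, so the minimum is 3.

3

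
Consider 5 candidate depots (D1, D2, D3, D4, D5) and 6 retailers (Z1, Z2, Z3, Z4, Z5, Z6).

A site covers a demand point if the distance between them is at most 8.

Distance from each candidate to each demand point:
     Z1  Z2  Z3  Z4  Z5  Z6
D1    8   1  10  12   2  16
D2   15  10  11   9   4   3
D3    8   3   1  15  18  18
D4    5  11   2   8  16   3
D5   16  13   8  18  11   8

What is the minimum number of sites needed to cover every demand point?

Coverage sets (demand points within 8 of each site):
  D1: {Z1, Z2, Z5}
  D2: {Z5, Z6}
  D3: {Z1, Z2, Z3}
  D4: {Z1, Z3, Z4, Z6}
  D5: {Z3, Z6}
No single site covers all 6 demand points.
But {D1, D4} covers everything, so the minimum is 2.

2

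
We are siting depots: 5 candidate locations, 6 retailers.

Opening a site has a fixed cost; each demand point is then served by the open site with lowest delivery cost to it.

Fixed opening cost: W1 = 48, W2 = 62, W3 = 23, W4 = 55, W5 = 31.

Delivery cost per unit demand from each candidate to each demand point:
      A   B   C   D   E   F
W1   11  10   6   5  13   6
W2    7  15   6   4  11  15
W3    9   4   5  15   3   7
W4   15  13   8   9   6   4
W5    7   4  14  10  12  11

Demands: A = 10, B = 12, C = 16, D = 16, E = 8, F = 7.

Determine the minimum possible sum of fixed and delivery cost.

420

Open {W2, W3}: assign each demand point to its cheapest open site.
  A→W2 10×7=70, B→W3 12×4=48, C→W3 16×5=80, D→W2 16×4=64, E→W3 8×3=24, F→W3 7×7=49
  delivery cost 335, fixed 85 → total 420.
Compare {W1, W3}: delivery cost 364 + fixed 71 = 435.
Compare {W1, W3, W5}: delivery cost 344 + fixed 102 = 446.
Compare {W2, W3, W5}: delivery cost 335 + fixed 116 = 451.
All other subsets cost ≥ 435. Minimum total cost: 420.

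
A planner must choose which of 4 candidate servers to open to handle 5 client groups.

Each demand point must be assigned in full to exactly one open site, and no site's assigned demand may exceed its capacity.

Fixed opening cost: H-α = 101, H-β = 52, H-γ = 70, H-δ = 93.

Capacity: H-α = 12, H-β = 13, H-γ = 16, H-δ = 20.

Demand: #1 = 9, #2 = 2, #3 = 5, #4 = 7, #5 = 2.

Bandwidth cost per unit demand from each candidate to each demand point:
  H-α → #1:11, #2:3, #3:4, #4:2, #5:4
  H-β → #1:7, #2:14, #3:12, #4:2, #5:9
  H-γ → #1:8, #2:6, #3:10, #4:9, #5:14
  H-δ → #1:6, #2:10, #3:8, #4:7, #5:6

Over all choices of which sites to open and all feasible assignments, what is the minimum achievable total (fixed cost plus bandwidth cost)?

285

Open {H-β, H-δ}; cheapest assignment that respects the capacities:
  H-β (cap 13, load 7): #4 — cost 7×2 = 14
  H-δ (cap 20, load 18): #1, #2, #3, #5 — cost 9×6 + 2×10 + 5×8 + 2×6 = 126
  Shipping 140, fixed 145 → total 285.
  Any other capacity-feasible assignment to {H-β, H-δ} ships for at least 140.
Compare {H-β, H-γ}: its best feasible assignment gives total 288.
Compare {H-α, H-β}: its best feasible assignment gives total 296.
Every other set of open sites that can feasibly serve all demand totals ≥ 288 even under its best assignment. Minimum: 285.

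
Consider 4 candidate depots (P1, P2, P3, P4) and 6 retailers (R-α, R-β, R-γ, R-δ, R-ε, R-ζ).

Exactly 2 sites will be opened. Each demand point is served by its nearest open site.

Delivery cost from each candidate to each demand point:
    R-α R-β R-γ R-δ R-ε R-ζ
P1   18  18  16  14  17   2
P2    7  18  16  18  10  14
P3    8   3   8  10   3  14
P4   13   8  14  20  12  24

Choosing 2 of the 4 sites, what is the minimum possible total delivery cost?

34

Open {P1, P3}.
  R-α→P3 8, R-β→P3 3, R-γ→P3 8, R-δ→P3 10, R-ε→P3 3, R-ζ→P1 2  ⇒ total 34.
Compare {P2, P3}: total 45.
Compare {P3, P4}: total 46.
No size-2 selection does better; minimum is 34.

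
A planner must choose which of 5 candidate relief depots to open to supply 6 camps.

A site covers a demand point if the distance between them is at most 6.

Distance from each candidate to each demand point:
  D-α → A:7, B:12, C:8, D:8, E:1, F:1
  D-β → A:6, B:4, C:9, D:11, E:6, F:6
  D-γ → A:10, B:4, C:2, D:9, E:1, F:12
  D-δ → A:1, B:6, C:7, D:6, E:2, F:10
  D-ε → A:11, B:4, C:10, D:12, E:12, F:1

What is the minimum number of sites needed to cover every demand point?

3

Coverage sets (demand points within 6 of each site):
  D-α: {E, F}
  D-β: {A, B, E, F}
  D-γ: {B, C, E}
  D-δ: {A, B, D, E}
  D-ε: {B, F}
No 2 sites suffice: every size-2 union leaves at least one demand point uncovered.
But {D-α, D-γ, D-δ} covers everything, so the minimum is 3.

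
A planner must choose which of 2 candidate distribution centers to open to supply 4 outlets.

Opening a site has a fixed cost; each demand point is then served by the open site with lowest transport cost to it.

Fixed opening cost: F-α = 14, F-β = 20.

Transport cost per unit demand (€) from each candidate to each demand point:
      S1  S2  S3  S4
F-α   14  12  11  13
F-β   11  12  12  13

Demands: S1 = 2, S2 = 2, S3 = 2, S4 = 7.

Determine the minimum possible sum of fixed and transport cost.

Open {F-α}: assign each demand point to its cheapest open site.
  S1→F-α 2×14=28, S2→F-α 2×12=24, S3→F-α 2×11=22, S4→F-α 7×13=91
  transport cost 165, fixed 14 → total 179.
Compare {F-β}: transport cost 161 + fixed 20 = 181.
Compare {F-α, F-β}: transport cost 159 + fixed 34 = 193.

179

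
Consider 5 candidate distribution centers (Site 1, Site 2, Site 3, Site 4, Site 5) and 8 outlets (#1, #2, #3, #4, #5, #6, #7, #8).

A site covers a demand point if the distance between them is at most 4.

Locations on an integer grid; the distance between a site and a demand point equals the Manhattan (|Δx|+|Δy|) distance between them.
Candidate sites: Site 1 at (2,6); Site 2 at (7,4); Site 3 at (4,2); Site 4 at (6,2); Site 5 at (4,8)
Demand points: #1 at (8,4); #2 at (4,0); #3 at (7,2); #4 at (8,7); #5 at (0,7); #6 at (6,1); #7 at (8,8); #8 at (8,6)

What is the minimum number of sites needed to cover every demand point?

4

Coverage sets (demand points within 4 of each site):
  Site 1: {#5}
  Site 2: {#1, #3, #4, #6, #8}
  Site 3: {#2, #3, #6}
  Site 4: {#1, #2, #3, #6}
  Site 5: {#7}
No 3 sites suffice: every size-3 union leaves at least one demand point uncovered.
But {Site 1, Site 2, Site 3, Site 5} covers everything, so the minimum is 4.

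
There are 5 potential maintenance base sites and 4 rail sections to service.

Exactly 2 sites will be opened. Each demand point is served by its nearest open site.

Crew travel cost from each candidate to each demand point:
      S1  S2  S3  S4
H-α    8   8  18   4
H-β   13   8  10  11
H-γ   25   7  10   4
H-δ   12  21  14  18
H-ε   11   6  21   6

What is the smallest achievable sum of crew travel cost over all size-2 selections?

29

Open {H-α, H-γ}.
  S1→H-α 8, S2→H-γ 7, S3→H-γ 10, S4→H-α 4  ⇒ total 29.
Compare {H-α, H-β}: total 30.
Compare {H-γ, H-ε}: total 31.
No size-2 selection does better; minimum is 29.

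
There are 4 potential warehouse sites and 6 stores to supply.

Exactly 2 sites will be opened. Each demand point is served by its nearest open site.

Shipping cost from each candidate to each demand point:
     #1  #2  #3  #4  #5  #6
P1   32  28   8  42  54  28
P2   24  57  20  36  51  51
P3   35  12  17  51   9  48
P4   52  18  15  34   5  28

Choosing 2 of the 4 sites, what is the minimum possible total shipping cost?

Open {P2, P4}.
  #1→P2 24, #2→P4 18, #3→P4 15, #4→P4 34, #5→P4 5, #6→P4 28  ⇒ total 124.
Compare {P1, P4}: total 125.
Compare {P3, P4}: total 129.
No size-2 selection does better; minimum is 124.

124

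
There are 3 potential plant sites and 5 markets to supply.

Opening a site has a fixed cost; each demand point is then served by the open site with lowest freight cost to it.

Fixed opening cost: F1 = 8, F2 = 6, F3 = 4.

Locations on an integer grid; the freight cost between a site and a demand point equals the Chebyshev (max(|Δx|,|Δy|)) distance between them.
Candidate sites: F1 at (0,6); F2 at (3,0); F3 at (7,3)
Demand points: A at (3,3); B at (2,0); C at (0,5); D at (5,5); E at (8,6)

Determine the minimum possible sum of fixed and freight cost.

24

Open {F2, F3}: assign each demand point to its cheapest open site.
  A→F2 3, B→F2 1, C→F2 5, D→F3 2, E→F3 3
  freight cost 14, fixed 10 → total 24.
Compare {F3}: freight cost 21 + fixed 4 = 25.
Compare {F2}: freight cost 20 + fixed 6 = 26.
Compare {F1, F3}: freight cost 14 + fixed 12 = 26.
All other subsets cost ≥ 25. Minimum total cost: 24.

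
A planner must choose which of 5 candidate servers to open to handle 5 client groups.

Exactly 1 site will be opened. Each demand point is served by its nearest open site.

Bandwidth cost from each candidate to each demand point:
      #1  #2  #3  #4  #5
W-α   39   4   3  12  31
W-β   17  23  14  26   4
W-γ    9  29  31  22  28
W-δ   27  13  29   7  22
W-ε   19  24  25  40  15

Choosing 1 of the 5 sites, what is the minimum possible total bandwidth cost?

84

Open {W-β}.
  #1→W-β 17, #2→W-β 23, #3→W-β 14, #4→W-β 26, #5→W-β 4  ⇒ total 84.
Compare {W-α}: total 89.
Compare {W-δ}: total 98.
No size-1 selection does better; minimum is 84.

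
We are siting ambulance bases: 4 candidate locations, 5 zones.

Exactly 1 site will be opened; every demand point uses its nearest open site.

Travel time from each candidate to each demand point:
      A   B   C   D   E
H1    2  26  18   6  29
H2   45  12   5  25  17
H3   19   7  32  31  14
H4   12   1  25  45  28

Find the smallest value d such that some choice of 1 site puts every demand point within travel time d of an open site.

Open {H1}.
  Farthest demand point is E at travel time 29 (to H1); all others are ≤ 29.
With {H3} the worst case is 32.
With {H2} the worst case is 45.
No size-1 selection achieves below 29.

29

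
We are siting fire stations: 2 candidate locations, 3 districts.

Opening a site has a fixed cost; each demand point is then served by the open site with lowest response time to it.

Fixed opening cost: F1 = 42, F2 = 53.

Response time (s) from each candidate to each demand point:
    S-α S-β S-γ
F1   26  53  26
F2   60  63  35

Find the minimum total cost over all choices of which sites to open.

Open {F1}: assign each demand point to its cheapest open site.
  S-α→F1 26, S-β→F1 53, S-γ→F1 26
  response time 105, fixed 42 → total 147.
Compare {F1, F2}: response time 105 + fixed 95 = 200.
Compare {F2}: response time 158 + fixed 53 = 211.

147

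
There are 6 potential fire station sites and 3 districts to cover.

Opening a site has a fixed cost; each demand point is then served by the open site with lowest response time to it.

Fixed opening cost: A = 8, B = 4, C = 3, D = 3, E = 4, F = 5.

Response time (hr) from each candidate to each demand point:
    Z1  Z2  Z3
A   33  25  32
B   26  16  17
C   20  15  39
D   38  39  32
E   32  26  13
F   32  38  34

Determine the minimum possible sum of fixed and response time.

Open {C, E}: assign each demand point to its cheapest open site.
  Z1→C 20, Z2→C 15, Z3→E 13
  response time 48, fixed 7 → total 55.
Compare {C, D, E}: response time 48 + fixed 10 = 58.
Compare {B, C}: response time 52 + fixed 7 = 59.
Compare {B, C, E}: response time 48 + fixed 11 = 59.
All other subsets cost ≥ 58. Minimum total cost: 55.

55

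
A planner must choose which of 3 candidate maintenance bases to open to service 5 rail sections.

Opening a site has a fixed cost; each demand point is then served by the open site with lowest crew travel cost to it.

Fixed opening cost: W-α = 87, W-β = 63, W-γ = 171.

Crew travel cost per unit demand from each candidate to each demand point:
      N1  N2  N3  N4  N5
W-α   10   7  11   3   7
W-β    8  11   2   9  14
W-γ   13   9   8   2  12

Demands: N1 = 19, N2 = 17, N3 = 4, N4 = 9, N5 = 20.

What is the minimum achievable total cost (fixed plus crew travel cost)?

Open {W-α, W-β}: assign each demand point to its cheapest open site.
  N1→W-β 19×8=152, N2→W-α 17×7=119, N3→W-β 4×2=8, N4→W-α 9×3=27, N5→W-α 20×7=140
  crew travel cost 446, fixed 150 → total 596.
Compare {W-α}: crew travel cost 520 + fixed 87 = 607.
Compare {W-α, W-γ}: crew travel cost 499 + fixed 258 = 757.
Compare {W-α, W-β, W-γ}: crew travel cost 437 + fixed 321 = 758.
All other subsets cost ≥ 607. Minimum total cost: 596.

596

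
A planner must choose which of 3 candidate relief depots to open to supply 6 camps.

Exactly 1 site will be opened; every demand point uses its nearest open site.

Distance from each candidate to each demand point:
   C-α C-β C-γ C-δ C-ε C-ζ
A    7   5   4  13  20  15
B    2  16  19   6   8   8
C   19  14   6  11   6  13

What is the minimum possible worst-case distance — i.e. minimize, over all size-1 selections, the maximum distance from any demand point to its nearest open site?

Open {B}.
  Farthest demand point is C-γ at distance 19 (to B); all others are ≤ 19.
With {C} the worst case is 19.
With {A} the worst case is 20.
No size-1 selection achieves below 19.

19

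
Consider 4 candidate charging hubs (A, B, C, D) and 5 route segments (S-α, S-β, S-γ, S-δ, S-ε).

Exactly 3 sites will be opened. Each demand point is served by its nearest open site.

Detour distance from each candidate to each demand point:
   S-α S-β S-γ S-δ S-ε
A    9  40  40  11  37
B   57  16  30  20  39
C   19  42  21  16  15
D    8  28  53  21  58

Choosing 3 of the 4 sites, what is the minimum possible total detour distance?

Open {A, B, C}.
  S-α→A 9, S-β→B 16, S-γ→C 21, S-δ→A 11, S-ε→C 15  ⇒ total 72.
Compare {B, C, D}: total 76.
Compare {A, C, D}: total 83.
No size-3 selection does better; minimum is 72.

72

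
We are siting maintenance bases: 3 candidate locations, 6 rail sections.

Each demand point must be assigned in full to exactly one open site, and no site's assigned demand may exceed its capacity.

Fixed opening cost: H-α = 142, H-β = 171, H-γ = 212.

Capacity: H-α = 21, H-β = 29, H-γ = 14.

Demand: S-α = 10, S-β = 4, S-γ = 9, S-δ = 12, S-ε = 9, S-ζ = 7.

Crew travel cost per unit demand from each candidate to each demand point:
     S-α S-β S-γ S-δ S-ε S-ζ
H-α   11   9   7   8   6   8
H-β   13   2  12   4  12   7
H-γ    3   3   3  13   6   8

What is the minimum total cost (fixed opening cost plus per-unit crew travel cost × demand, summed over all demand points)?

Open {H-α, H-β, H-γ}; cheapest assignment that respects the capacities:
  H-α (cap 21, load 18): S-γ, S-ε — cost 9×7 + 9×6 = 117
  H-β (cap 29, load 23): S-β, S-δ, S-ζ — cost 4×2 + 12×4 + 7×7 = 105
  H-γ (cap 14, load 10): S-α — cost 10×3 = 30
  Shipping 252, fixed 525 → total 777.
  Any other capacity-feasible assignment to {H-α, H-β, H-γ} ships for at least 252.
Total demand is 51 and no other set of sites has combined capacity ≥ 51, so {H-α, H-β, H-γ} is the only feasible choice of open sites. Minimum: 777.

777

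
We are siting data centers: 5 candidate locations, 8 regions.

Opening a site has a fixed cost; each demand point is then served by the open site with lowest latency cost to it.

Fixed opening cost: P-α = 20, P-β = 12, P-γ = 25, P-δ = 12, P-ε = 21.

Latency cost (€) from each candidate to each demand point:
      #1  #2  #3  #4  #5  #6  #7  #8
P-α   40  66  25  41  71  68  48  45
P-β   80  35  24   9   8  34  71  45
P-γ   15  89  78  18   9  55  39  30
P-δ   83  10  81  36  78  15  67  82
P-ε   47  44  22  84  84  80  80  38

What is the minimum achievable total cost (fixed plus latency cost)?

199

Open {P-β, P-γ, P-δ}: assign each demand point to its cheapest open site.
  #1→P-γ 15, #2→P-δ 10, #3→P-β 24, #4→P-β 9, #5→P-β 8, #6→P-δ 15, #7→P-γ 39, #8→P-γ 30
  latency cost 150, fixed 49 → total 199.
Compare {P-γ, P-δ, P-ε}: latency cost 158 + fixed 58 = 216.
Compare {P-α, P-γ, P-δ}: latency cost 161 + fixed 57 = 218.
Compare {P-β, P-γ, P-δ, P-ε}: latency cost 148 + fixed 70 = 218.
All other subsets cost ≥ 216. Minimum total cost: 199.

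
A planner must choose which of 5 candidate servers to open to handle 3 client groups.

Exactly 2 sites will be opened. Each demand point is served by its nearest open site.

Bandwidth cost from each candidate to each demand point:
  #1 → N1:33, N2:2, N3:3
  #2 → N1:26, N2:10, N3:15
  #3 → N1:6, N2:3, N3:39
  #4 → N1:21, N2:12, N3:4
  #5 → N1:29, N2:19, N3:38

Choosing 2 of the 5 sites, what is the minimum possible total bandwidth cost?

11

Open {#1, #3}.
  N1→#3 6, N2→#1 2, N3→#1 3  ⇒ total 11.
Compare {#3, #4}: total 13.
Compare {#2, #3}: total 24.
No size-2 selection does better; minimum is 11.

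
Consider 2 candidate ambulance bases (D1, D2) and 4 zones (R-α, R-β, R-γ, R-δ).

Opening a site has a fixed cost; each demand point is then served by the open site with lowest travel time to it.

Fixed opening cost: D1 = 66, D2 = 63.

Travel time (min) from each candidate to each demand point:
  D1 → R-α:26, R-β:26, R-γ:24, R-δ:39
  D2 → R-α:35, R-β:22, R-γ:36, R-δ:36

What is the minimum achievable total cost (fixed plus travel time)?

181

Open {D1}: assign each demand point to its cheapest open site.
  R-α→D1 26, R-β→D1 26, R-γ→D1 24, R-δ→D1 39
  travel time 115, fixed 66 → total 181.
Compare {D2}: travel time 129 + fixed 63 = 192.
Compare {D1, D2}: travel time 108 + fixed 129 = 237.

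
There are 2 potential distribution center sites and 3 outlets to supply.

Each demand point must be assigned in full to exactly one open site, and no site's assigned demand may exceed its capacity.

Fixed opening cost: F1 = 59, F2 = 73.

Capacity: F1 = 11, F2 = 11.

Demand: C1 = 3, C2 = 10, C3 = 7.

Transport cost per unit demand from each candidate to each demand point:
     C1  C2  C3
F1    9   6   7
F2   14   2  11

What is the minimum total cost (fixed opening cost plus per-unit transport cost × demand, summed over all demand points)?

228

Open {F1, F2}; cheapest assignment that respects the capacities:
  F1 (cap 11, load 10): C1, C3 — cost 3×9 + 7×7 = 76
  F2 (cap 11, load 10): C2 — cost 10×2 = 20
  Shipping 96, fixed 132 → total 228.
  Any other capacity-feasible assignment to {F1, F2} ships for at least 96.
Total demand is 20 and no other set of sites has combined capacity ≥ 20, so {F1, F2} is the only feasible choice of open sites. Minimum: 228.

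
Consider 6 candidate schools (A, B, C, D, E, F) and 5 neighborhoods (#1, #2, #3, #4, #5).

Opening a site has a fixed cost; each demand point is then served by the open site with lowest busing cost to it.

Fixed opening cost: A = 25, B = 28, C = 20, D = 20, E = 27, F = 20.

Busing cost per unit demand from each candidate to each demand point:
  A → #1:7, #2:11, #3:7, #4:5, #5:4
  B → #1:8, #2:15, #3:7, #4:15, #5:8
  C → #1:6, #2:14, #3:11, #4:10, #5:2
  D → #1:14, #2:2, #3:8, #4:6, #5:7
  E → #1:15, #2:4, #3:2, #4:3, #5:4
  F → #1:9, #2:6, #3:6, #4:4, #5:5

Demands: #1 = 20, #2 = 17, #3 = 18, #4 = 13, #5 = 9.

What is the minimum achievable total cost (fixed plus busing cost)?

314

Open {C, D, E}: assign each demand point to its cheapest open site.
  #1→C 20×6=120, #2→D 17×2=34, #3→E 18×2=36, #4→E 13×3=39, #5→C 9×2=18
  busing cost 247, fixed 67 → total 314.
Compare {C, E}: busing cost 281 + fixed 47 = 328.
Compare {C, D, E, F}: busing cost 247 + fixed 87 = 334.
Compare {A, C, D, E}: busing cost 247 + fixed 92 = 339.
All other subsets cost ≥ 328. Minimum total cost: 314.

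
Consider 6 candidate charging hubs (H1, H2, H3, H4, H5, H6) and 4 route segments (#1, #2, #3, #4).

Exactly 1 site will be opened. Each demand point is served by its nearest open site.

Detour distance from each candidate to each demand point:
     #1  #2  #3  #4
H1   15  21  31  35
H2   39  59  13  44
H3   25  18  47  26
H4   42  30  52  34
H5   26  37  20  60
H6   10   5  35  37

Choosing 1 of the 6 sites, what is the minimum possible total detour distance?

Open {H6}.
  #1→H6 10, #2→H6 5, #3→H6 35, #4→H6 37  ⇒ total 87.
Compare {H1}: total 102.
Compare {H3}: total 116.
No size-1 selection does better; minimum is 87.

87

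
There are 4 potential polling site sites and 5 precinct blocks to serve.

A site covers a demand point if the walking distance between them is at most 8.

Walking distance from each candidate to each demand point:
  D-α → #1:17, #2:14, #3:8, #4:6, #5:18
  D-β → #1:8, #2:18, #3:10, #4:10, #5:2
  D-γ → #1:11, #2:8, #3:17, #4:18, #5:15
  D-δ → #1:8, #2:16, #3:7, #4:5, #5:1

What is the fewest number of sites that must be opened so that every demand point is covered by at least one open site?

Coverage sets (demand points within 8 of each site):
  D-α: {#3, #4}
  D-β: {#1, #5}
  D-γ: {#2}
  D-δ: {#1, #3, #4, #5}
No single site covers all 5 demand points.
But {D-γ, D-δ} covers everything, so the minimum is 2.

2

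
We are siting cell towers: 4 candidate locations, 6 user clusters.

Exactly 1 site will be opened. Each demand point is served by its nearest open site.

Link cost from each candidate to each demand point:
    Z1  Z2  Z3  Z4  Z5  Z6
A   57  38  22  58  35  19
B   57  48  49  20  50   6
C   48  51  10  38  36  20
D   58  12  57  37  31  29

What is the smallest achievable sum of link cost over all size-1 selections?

203

Open {C}.
  Z1→C 48, Z2→C 51, Z3→C 10, Z4→C 38, Z5→C 36, Z6→C 20  ⇒ total 203.
Compare {D}: total 224.
Compare {A}: total 229.
No size-1 selection does better; minimum is 203.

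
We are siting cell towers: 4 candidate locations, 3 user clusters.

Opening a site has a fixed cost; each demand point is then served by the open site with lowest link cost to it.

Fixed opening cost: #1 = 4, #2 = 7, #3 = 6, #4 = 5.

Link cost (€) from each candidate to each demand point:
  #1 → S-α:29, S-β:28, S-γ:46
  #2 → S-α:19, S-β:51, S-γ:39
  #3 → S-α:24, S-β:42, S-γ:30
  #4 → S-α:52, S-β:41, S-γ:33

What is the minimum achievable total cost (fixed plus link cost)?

Open {#1, #3}: assign each demand point to its cheapest open site.
  S-α→#3 24, S-β→#1 28, S-γ→#3 30
  link cost 82, fixed 10 → total 92.
Compare {#1, #2, #3}: link cost 77 + fixed 17 = 94.
Compare {#1, #2, #4}: link cost 80 + fixed 16 = 96.
Compare {#1, #2}: link cost 86 + fixed 11 = 97.
All other subsets cost ≥ 94. Minimum total cost: 92.

92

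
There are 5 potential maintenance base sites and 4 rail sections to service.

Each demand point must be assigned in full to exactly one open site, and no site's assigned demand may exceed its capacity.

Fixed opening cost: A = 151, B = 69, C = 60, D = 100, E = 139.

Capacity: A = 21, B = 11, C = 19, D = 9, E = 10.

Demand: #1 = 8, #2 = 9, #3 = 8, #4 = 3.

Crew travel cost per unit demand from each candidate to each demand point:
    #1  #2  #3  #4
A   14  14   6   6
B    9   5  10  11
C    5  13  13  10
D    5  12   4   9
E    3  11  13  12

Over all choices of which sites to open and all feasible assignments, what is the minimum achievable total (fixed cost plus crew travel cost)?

Open {B, C}; cheapest assignment that respects the capacities:
  B (cap 11, load 9): #2 — cost 9×5 = 45
  C (cap 19, load 19): #1, #3, #4 — cost 8×5 + 8×13 + 3×10 = 174
  Shipping 219, fixed 129 → total 348.
  Any other capacity-feasible assignment to {B, C} ships for at least 219.
Compare {B, C, D}: its best feasible assignment gives total 376.
Compare {A, B, C}: its best feasible assignment gives total 431.
Every other set of open sites that can feasibly serve all demand totals ≥ 376 even under its best assignment. Minimum: 348.

348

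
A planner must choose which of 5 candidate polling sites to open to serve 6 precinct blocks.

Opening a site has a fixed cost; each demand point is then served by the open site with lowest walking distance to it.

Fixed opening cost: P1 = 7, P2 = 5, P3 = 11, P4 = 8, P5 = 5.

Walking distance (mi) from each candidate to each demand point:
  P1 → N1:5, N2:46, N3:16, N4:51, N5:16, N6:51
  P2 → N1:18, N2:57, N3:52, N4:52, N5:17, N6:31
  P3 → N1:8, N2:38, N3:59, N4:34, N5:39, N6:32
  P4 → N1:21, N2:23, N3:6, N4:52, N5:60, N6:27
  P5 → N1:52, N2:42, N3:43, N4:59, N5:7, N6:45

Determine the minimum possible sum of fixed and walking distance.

129

Open {P3, P4, P5}: assign each demand point to its cheapest open site.
  N1→P3 8, N2→P4 23, N3→P4 6, N4→P3 34, N5→P5 7, N6→P4 27
  walking distance 105, fixed 24 → total 129.
Compare {P1, P3, P4, P5}: walking distance 102 + fixed 31 = 133.
Compare {P2, P3, P4, P5}: walking distance 105 + fixed 29 = 134.
Compare {P1, P3, P4}: walking distance 111 + fixed 26 = 137.
All other subsets cost ≥ 133. Minimum total cost: 129.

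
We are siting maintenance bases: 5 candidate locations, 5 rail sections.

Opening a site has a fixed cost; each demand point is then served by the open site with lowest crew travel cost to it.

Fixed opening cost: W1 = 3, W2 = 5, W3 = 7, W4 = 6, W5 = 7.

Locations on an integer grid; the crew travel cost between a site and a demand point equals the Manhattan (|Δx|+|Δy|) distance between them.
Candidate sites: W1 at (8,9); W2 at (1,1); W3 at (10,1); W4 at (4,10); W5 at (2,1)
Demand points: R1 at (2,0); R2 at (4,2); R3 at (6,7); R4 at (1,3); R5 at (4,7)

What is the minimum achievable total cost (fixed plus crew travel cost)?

26

Open {W1, W2}: assign each demand point to its cheapest open site.
  R1→W2 2, R2→W2 4, R3→W1 4, R4→W2 2, R5→W1 6
  crew travel cost 18, fixed 8 → total 26.
Compare {W1, W5}: crew travel cost 17 + fixed 10 = 27.
Compare {W2, W4}: crew travel cost 16 + fixed 11 = 27.
Compare {W4, W5}: crew travel cost 15 + fixed 13 = 28.
All other subsets cost ≥ 27. Minimum total cost: 26.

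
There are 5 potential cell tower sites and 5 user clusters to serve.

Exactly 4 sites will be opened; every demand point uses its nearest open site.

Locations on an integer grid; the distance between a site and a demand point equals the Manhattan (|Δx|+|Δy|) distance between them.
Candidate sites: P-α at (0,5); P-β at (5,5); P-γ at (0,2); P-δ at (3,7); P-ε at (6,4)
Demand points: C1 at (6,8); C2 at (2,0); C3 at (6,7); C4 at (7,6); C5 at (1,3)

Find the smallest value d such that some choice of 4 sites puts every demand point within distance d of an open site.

Open {P-α, P-β, P-γ, P-δ}.
  Farthest demand point is C1 at distance 4 (to P-β); all others are ≤ 4.
With {P-α, P-β, P-γ, P-ε} the worst case is 4.
With {P-α, P-γ, P-δ, P-ε} the worst case is 4.
No size-4 selection achieves below 4.

4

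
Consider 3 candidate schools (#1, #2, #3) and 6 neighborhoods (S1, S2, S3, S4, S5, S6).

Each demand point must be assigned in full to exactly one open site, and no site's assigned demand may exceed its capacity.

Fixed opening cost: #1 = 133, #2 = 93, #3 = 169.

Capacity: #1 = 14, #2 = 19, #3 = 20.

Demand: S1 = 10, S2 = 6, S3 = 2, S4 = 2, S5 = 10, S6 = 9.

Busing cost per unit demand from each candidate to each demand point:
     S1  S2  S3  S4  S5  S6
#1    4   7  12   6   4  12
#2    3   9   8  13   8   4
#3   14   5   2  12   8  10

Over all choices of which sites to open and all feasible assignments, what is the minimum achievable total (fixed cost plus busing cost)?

Open {#2, #3}; cheapest assignment that respects the capacities:
  #2 (cap 19, load 19): S1, S6 — cost 10×3 + 9×4 = 66
  #3 (cap 20, load 20): S2, S3, S4, S5 — cost 6×5 + 2×2 + 2×12 + 10×8 = 138
  Shipping 204, fixed 262 → total 466.
  Any other capacity-feasible assignment to {#2, #3} ships for at least 204.
Compare {#1, #2, #3}: its best feasible assignment gives total 547.
Every other set of open sites that can feasibly serve all demand totals ≥ 547 even under its best assignment. Minimum: 466.

466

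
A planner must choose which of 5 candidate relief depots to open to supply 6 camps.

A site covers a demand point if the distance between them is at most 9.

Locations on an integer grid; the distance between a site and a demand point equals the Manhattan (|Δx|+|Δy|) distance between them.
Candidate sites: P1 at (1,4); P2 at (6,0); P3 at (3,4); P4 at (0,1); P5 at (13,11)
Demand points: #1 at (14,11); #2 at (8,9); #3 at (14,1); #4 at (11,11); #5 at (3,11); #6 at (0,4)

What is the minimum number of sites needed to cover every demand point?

Coverage sets (demand points within 9 of each site):
  P1: {#5, #6}
  P2: {#3}
  P3: {#5, #6}
  P4: {#6}
  P5: {#1, #2, #4}
No 2 sites suffice: every size-2 union leaves at least one demand point uncovered.
But {P1, P2, P5} covers everything, so the minimum is 3.

3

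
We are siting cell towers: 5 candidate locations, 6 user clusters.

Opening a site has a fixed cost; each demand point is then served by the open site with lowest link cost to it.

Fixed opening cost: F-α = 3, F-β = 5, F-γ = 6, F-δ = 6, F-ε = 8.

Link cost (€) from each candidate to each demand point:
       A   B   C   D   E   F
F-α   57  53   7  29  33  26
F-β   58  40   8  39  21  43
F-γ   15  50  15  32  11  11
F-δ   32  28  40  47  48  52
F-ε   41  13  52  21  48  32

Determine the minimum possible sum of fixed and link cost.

Open {F-α, F-γ, F-ε}: assign each demand point to its cheapest open site.
  A→F-γ 15, B→F-ε 13, C→F-α 7, D→F-ε 21, E→F-γ 11, F→F-γ 11
  link cost 78, fixed 17 → total 95.
Compare {F-β, F-γ, F-ε}: link cost 79 + fixed 19 = 98.
Compare {F-γ, F-ε}: link cost 86 + fixed 14 = 100.
Compare {F-α, F-β, F-γ, F-ε}: link cost 78 + fixed 22 = 100.
All other subsets cost ≥ 98. Minimum total cost: 95.

95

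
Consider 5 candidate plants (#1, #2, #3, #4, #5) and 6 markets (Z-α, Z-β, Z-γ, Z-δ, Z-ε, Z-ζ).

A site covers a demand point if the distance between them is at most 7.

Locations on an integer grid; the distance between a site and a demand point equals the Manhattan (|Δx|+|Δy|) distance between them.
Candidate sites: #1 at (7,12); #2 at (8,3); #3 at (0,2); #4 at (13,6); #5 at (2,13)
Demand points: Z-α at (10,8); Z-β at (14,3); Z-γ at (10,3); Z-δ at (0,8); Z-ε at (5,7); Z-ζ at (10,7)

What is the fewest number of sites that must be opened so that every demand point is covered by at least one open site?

Coverage sets (demand points within 7 of each site):
  #1: {Z-α, Z-ε}
  #2: {Z-α, Z-β, Z-γ, Z-ε, Z-ζ}
  #3: {Z-δ}
  #4: {Z-α, Z-β, Z-γ, Z-ζ}
  #5: {Z-δ}
No single site covers all 6 demand points.
But {#2, #3} covers everything, so the minimum is 2.

2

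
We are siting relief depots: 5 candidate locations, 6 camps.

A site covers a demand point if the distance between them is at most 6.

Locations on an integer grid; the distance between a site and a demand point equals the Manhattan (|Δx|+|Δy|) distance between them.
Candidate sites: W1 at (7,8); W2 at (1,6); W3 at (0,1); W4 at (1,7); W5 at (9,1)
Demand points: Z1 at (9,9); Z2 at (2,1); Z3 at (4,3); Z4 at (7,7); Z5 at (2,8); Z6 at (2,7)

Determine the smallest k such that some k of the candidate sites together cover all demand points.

2

Coverage sets (demand points within 6 of each site):
  W1: {Z1, Z4, Z5, Z6}
  W2: {Z2, Z3, Z5, Z6}
  W3: {Z2, Z3}
  W4: {Z4, Z5, Z6}
  W5: {}
No single site covers all 6 demand points.
But {W1, W2} covers everything, so the minimum is 2.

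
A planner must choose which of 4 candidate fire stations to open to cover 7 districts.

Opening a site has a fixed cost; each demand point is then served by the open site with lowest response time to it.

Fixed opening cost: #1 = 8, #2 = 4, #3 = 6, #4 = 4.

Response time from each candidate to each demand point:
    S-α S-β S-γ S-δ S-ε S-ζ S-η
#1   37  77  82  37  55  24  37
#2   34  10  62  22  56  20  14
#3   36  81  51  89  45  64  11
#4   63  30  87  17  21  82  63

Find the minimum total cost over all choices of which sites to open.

Open {#2, #3, #4}: assign each demand point to its cheapest open site.
  S-α→#2 34, S-β→#2 10, S-γ→#3 51, S-δ→#4 17, S-ε→#4 21, S-ζ→#2 20, S-η→#3 11
  response time 164, fixed 14 → total 178.
Compare {#2, #4}: response time 178 + fixed 8 = 186.
Compare {#1, #2, #3, #4}: response time 164 + fixed 22 = 186.
Compare {#1, #2, #4}: response time 178 + fixed 16 = 194.
All other subsets cost ≥ 186. Minimum total cost: 178.

178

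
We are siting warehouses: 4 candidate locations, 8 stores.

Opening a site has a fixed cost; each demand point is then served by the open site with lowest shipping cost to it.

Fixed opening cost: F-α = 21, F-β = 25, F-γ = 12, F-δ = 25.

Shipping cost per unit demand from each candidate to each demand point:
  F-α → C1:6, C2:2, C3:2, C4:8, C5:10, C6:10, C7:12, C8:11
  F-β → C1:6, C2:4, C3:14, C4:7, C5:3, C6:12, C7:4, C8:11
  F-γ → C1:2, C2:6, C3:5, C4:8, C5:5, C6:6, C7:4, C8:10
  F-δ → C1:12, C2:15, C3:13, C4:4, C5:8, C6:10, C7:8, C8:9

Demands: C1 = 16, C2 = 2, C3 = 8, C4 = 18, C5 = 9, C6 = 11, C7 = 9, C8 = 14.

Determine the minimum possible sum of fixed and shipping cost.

Open {F-α, F-γ, F-δ}: assign each demand point to its cheapest open site.
  C1→F-γ 16×2=32, C2→F-α 2×2=4, C3→F-α 8×2=16, C4→F-δ 18×4=72, C5→F-γ 9×5=45, C6→F-γ 11×6=66, C7→F-γ 9×4=36, C8→F-δ 14×9=126
  shipping cost 397, fixed 58 → total 455.
Compare {F-α, F-β, F-γ, F-δ}: shipping cost 379 + fixed 83 = 462.
Compare {F-γ, F-δ}: shipping cost 429 + fixed 37 = 466.
Compare {F-β, F-γ, F-δ}: shipping cost 407 + fixed 62 = 469.
All other subsets cost ≥ 462. Minimum total cost: 455.

455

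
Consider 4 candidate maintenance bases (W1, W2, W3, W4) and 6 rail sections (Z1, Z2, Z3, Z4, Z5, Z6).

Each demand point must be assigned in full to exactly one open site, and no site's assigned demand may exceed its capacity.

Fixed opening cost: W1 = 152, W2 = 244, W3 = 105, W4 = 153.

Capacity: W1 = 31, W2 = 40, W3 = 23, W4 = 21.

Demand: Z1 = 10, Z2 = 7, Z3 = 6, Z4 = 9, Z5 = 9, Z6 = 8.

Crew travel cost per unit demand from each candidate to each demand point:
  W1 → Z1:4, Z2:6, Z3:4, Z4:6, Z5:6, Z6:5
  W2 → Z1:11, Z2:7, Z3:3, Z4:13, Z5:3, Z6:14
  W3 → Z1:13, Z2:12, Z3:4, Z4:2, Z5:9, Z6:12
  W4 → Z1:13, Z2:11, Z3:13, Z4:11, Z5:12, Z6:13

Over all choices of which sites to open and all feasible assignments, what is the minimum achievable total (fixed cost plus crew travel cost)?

Open {W1, W3}; cheapest assignment that respects the capacities:
  W1 (cap 31, load 31): Z1, Z2, Z3, Z6 — cost 10×4 + 7×6 + 6×4 + 8×5 = 146
  W3 (cap 23, load 18): Z4, Z5 — cost 9×2 + 9×9 = 99
  Shipping 245, fixed 257 → total 502.
  Any other capacity-feasible assignment to {W1, W3} ships for at least 245.
Compare {W1, W2}: its best feasible assignment gives total 624.
Compare {W1, W3, W4}: its best feasible assignment gives total 655.
Every other set of open sites that can feasibly serve all demand totals ≥ 624 even under its best assignment. Minimum: 502.

502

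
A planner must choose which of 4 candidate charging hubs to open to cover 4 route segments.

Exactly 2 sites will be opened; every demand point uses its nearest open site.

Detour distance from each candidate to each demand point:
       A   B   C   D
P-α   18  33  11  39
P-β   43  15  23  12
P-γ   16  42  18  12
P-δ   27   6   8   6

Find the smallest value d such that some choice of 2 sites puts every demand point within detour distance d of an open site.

16

Open {P-γ, P-δ}.
  Farthest demand point is A at detour distance 16 (to P-γ); all others are ≤ 16.
With {P-α, P-β} the worst case is 18.
With {P-α, P-δ} the worst case is 18.
No size-2 selection achieves below 16.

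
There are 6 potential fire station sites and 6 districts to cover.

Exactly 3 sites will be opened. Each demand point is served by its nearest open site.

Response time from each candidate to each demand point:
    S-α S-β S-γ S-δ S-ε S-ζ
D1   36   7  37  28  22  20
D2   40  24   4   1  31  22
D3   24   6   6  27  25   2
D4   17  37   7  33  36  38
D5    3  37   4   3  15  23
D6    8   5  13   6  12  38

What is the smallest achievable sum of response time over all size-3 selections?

Open {D3, D5, D6}.
  S-α→D5 3, S-β→D6 5, S-γ→D5 4, S-δ→D5 3, S-ε→D6 12, S-ζ→D3 2  ⇒ total 29.
Compare {D2, D3, D5}: total 31.
Compare {D2, D3, D6}: total 32.
No size-3 selection does better; minimum is 29.

29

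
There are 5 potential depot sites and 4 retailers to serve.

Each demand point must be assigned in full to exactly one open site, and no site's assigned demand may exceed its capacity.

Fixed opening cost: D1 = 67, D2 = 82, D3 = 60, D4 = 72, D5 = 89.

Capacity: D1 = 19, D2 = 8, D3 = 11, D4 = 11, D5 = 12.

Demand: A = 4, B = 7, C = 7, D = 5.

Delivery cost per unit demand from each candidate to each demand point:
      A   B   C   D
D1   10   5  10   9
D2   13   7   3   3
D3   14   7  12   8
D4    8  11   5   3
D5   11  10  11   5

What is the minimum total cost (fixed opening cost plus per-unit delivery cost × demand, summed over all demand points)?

Open {D1, D4}; cheapest assignment that respects the capacities:
  D1 (cap 19, load 12): B, D — cost 7×5 + 5×9 = 80
  D4 (cap 11, load 11): A, C — cost 4×8 + 7×5 = 67
  Shipping 147, fixed 139 → total 286.
  Any other capacity-feasible assignment to {D1, D4} ships for at least 147.
Compare {D1, D2}: its best feasible assignment gives total 290.
Compare {D1, D3}: its best feasible assignment gives total 312.
Every other set of open sites that can feasibly serve all demand totals ≥ 290 even under its best assignment. Minimum: 286.

286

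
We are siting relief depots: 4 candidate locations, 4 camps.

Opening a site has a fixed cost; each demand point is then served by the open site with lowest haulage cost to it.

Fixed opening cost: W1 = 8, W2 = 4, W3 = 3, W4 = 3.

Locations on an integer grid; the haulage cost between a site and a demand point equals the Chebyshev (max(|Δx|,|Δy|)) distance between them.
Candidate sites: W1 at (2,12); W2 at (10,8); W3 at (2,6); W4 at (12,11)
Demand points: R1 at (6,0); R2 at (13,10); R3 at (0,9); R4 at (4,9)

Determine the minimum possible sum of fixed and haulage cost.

Open {W3, W4}: assign each demand point to its cheapest open site.
  R1→W3 6, R2→W4 1, R3→W3 3, R4→W3 3
  haulage cost 13, fixed 6 → total 19.
Compare {W2, W3}: haulage cost 15 + fixed 7 = 22.
Compare {W2, W3, W4}: haulage cost 13 + fixed 10 = 23.
Compare {W3}: haulage cost 23 + fixed 3 = 26.
All other subsets cost ≥ 22. Minimum total cost: 19.

19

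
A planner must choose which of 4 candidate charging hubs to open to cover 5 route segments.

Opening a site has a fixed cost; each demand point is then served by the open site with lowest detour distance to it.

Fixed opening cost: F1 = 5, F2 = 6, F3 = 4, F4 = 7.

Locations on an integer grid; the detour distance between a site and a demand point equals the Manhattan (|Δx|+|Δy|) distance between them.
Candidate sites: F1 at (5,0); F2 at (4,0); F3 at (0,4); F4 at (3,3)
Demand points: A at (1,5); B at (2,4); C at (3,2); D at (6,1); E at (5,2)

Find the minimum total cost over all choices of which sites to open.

21

Open {F1, F3}: assign each demand point to its cheapest open site.
  A→F3 2, B→F3 2, C→F1 4, D→F1 2, E→F1 2
  detour distance 12, fixed 9 → total 21.
Compare {F4}: detour distance 15 + fixed 7 = 22.
Compare {F1, F4}: detour distance 11 + fixed 12 = 23.
Compare {F2, F3}: detour distance 13 + fixed 10 = 23.
All other subsets cost ≥ 22. Minimum total cost: 21.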